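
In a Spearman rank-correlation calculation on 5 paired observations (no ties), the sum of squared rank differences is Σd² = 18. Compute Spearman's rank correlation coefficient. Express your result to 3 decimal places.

ρ = 1 − 6Σd² / [n(n²−1)] = 1 − 6×18 / (5×24)
  = 1 − 108/120 = 1 − 0.9000 ≈ 0.100

0.100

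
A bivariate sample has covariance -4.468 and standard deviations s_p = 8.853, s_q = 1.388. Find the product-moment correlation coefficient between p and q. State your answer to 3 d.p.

r = Cov(p,q) / (s_p · s_q) = -4.468 / (8.853 × 1.388)
  = -4.468 / 12.2880 ≈ -0.364

-0.364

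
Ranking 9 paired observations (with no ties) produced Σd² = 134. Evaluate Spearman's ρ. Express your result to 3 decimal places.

-0.117

ρ = 1 − 6Σd² / [n(n²−1)] = 1 − 6×134 / (9×80)
  = 1 − 804/720 = 1 − 1.1167 ≈ -0.117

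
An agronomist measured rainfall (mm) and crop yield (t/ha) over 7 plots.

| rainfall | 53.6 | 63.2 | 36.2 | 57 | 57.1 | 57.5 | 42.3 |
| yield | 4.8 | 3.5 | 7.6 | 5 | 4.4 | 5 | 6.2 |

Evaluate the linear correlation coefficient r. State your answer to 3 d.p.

n = 7, Σx = 366.9, Σy = 36.5, Σx² = 19782.59, Σy² = 200.85, Σxy = 1839.6
nΣxy − ΣxΣy = 12877.2 − 13391.85 = -514.65
nΣx² − (Σx)² = 138478.13 − 134615.61 = 3862.52; nΣy² − (Σy)² = 1405.95 − 1332.25 = 73.7
r = -514.65 / √(3862.52 × 73.7) = -514.65 / 533.5426 ≈ -0.965

-0.965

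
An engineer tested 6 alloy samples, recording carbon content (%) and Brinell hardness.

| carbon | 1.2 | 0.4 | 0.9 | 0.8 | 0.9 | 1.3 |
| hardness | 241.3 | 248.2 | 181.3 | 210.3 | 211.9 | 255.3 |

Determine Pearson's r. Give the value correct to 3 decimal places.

n = 6, Σx = 5.5, Σy = 1348.3, Σx² = 5.55, Σy² = 307004.41, Σxy = 1242.85
nΣxy − ΣxΣy = 7457.1 − 7415.65 = 41.45
nΣx² − (Σx)² = 33.3 − 30.25 = 3.05; nΣy² − (Σy)² = 1842026.46 − 1817912.89 = 24113.57
r = 41.45 / √(3.05 × 24113.57) = 41.45 / 271.1944 ≈ 0.153

0.153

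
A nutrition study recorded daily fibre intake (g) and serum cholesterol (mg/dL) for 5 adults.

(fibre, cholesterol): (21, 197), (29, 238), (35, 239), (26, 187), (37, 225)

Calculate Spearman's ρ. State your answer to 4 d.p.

0.6000

Rank fibre: 1, 3, 4, 2, 5
Rank cholesterol: 2, 4, 5, 1, 3
d = rank(fibre) − rank(cholesterol): -1, -1, -1, 1, 2; Σd² = 8
ρ = 1 − 6Σd² / [n(n²−1)] = 1 − 6×8 / (5×24) = 1 − 48/120 ≈ 0.6000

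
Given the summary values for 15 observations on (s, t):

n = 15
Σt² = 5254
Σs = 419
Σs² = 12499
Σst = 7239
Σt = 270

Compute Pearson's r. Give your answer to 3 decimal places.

r = (nΣst − ΣsΣt) / √[(nΣs² − (Σs)²)(nΣt² − (Σt)²)]
Numerator: 15×7239 − 419×270 = -4545
Denominator: √[(187485 − 175561)(78810 − 72900)] = √[11924 × 5910] = 8394.6912
r = -4545 / 8394.6912 ≈ -0.541

-0.541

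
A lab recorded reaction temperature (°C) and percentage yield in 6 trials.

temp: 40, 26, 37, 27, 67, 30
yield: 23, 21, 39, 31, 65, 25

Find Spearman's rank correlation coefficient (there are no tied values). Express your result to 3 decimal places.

0.600

Rank temp: 5, 1, 4, 2, 6, 3
Rank yield: 2, 1, 5, 4, 6, 3
d = rank(temp) − rank(yield): 3, 0, -1, -2, 0, 0; Σd² = 14
ρ = 1 − 6Σd² / [n(n²−1)] = 1 − 6×14 / (6×35) = 1 − 84/210 ≈ 0.600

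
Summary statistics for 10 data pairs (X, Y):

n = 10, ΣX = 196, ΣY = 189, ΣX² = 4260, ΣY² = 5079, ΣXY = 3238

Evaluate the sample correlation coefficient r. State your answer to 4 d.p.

-0.5874

r = (nΣXY − ΣXΣY) / √[(nΣX² − (ΣX)²)(nΣY² − (ΣY)²)]
Numerator: 10×3238 − 196×189 = -4664
Denominator: √[(42600 − 38416)(50790 − 35721)] = √[4184 × 15069] = 7940.3209
r = -4664 / 7940.3209 ≈ -0.5874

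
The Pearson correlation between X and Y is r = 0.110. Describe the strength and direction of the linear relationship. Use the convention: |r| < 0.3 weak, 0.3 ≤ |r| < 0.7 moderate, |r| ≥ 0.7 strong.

weak positive

r = 0.110 > 0 so the relationship is positive.
|r| = 0.110, which falls in the weak range.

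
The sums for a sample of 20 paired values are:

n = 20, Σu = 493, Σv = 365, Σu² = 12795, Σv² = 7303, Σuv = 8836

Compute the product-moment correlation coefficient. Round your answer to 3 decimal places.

r = (nΣuv − ΣuΣv) / √[(nΣu² − (Σu)²)(nΣv² − (Σv)²)]
Numerator: 20×8836 − 493×365 = -3225
Denominator: √[(255900 − 243049)(146060 − 133225)] = √[12851 × 12835] = 12842.9975
r = -3225 / 12842.9975 ≈ -0.251

-0.251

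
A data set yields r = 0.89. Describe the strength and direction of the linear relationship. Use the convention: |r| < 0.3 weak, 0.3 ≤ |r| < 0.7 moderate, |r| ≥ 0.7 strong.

strong positive

r = 0.89 > 0 so the relationship is positive.
|r| = 0.89, which falls in the strong range.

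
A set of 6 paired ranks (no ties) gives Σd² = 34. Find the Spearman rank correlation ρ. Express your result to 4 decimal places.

ρ = 1 − 6Σd² / [n(n²−1)] = 1 − 6×34 / (6×35)
  = 1 − 204/210 = 1 − 0.97143 ≈ 0.0286

0.0286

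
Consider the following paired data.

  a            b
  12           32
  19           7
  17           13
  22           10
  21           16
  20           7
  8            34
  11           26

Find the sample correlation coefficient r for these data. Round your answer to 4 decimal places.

-0.9024

n = 8, Σa = 130, Σb = 145, Σa² = 2304, Σb² = 3479, Σab = 1992
nΣab − ΣaΣb = 15936 − 18850 = -2914
nΣa² − (Σa)² = 18432 − 16900 = 1532; nΣb² − (Σb)² = 27832 − 21025 = 6807
r = -2914 / √(1532 × 6807) = -2914 / 3229.2916 ≈ -0.9024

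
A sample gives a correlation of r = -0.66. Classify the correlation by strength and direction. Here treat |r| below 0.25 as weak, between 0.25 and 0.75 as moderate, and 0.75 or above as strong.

r = -0.66 < 0 so the relationship is negative.
|r| = 0.66, which falls in the moderate range.

moderate negative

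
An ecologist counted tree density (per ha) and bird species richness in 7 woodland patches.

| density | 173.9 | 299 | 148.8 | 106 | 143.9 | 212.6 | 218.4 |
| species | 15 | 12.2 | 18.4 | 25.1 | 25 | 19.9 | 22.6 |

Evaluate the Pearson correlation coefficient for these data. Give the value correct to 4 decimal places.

n = 7, Σx = 1302.6, Σy = 138.2, Σx² = 266624.18, Σy² = 2874.18, Σxy = 24418.9
nΣxy − ΣxΣy = 170932.3 − 180019.32 = -9087.02
nΣx² − (Σx)² = 1866369.26 − 1696766.76 = 169602.5; nΣy² − (Σy)² = 20119.26 − 19099.24 = 1020.02
r = -9087.02 / √(169602.5 × 1020.02) = -9087.02 / 13152.8682 ≈ -0.6909

-0.6909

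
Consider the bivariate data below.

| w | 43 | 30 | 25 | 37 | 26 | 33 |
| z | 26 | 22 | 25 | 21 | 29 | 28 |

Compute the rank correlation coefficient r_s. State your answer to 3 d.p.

-0.200

Rank w: 6, 3, 1, 5, 2, 4
Rank z: 4, 2, 3, 1, 6, 5
d = rank(w) − rank(z): 2, 1, -2, 4, -4, -1; Σd² = 42
ρ = 1 − 6Σd² / [n(n²−1)] = 1 − 6×42 / (6×35) = 1 − 252/210 ≈ -0.200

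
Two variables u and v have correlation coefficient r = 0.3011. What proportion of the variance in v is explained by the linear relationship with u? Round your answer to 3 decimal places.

0.091

r² = (0.3011)² = 0.091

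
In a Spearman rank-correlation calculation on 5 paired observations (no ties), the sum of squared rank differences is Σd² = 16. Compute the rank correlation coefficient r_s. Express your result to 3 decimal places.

ρ = 1 − 6Σd² / [n(n²−1)] = 1 − 6×16 / (5×24)
  = 1 − 96/120 = 1 − 0.8000 ≈ 0.200

0.200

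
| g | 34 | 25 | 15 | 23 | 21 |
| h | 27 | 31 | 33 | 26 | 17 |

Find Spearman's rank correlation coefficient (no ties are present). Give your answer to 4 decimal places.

-0.1000

Rank g: 5, 4, 1, 3, 2
Rank h: 3, 4, 5, 2, 1
d = rank(g) − rank(h): 2, 0, -4, 1, 1; Σd² = 22
ρ = 1 − 6Σd² / [n(n²−1)] = 1 − 6×22 / (5×24) = 1 − 132/120 ≈ -0.1000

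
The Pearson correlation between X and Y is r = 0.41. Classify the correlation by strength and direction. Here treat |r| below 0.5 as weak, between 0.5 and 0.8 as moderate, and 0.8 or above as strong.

r = 0.41 > 0 so the relationship is positive.
|r| = 0.41, which falls in the weak range.

weak positive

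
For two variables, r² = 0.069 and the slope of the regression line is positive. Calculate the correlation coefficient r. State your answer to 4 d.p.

0.2627

|r| = √0.069 = 0.2627
The association is positive, so r = 0.2627.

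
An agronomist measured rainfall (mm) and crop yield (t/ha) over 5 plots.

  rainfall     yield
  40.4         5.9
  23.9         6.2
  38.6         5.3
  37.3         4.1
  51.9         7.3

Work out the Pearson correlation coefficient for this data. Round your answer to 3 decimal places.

0.350

n = 5, Σx = 192.1, Σy = 28.8, Σx² = 7778.23, Σy² = 171.44, Σxy = 1122.92
nΣxy − ΣxΣy = 5614.6 − 5532.48 = 82.12
nΣx² − (Σx)² = 38891.15 − 36902.41 = 1988.74; nΣy² − (Σy)² = 857.2 − 829.44 = 27.76
r = 82.12 / √(1988.74 × 27.76) = 82.12 / 234.9626 ≈ 0.350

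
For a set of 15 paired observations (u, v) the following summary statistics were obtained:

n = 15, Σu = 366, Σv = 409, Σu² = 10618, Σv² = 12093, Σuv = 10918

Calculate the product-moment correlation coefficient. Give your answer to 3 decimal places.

r = (nΣuv − ΣuΣv) / √[(nΣu² − (Σu)²)(nΣv² − (Σv)²)]
Numerator: 15×10918 − 366×409 = 14076
Denominator: √[(159270 − 133956)(181395 − 167281)] = √[25314 × 14114] = 18901.8993
r = 14076 / 18901.8993 ≈ 0.745

0.745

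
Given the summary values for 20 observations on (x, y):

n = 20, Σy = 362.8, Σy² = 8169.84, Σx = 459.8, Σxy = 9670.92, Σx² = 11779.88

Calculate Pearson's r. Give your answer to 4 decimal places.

r = (nΣxy − ΣxΣy) / √[(nΣx² − (Σx)²)(nΣy² − (Σy)²)]
Numerator: 20×9670.92 − 459.8×362.8 = 26602.96
Denominator: √[(235597.6 − 211416.04)(163396.8 − 131623.84)] = √[24181.56 × 31772.96] = 27718.5811
r = 26602.96 / 27718.5811 ≈ 0.9598

0.9598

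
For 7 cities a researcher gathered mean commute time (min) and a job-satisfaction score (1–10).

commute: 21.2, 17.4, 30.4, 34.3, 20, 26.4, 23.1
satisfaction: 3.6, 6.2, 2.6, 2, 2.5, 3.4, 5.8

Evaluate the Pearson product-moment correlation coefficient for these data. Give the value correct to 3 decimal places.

-0.650

n = 7, Σx = 172.8, Σy = 26.1, Σx² = 4483.42, Σy² = 113.61, Σxy = 605.58
nΣxy − ΣxΣy = 4239.06 − 4510.08 = -271.02
nΣx² − (Σx)² = 31383.94 − 29859.84 = 1524.1; nΣy² − (Σy)² = 795.27 − 681.21 = 114.06
r = -271.02 / √(1524.1 × 114.06) = -271.02 / 416.9399 ≈ -0.650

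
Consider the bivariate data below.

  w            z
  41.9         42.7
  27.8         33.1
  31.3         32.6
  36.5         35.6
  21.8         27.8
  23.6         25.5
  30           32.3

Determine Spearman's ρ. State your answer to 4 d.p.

0.8571

Rank w: 7, 3, 5, 6, 1, 2, 4
Rank z: 7, 5, 4, 6, 2, 1, 3
d = rank(w) − rank(z): 0, -2, 1, 0, -1, 1, 1; Σd² = 8
ρ = 1 − 6Σd² / [n(n²−1)] = 1 − 6×8 / (7×48) = 1 − 48/336 ≈ 0.8571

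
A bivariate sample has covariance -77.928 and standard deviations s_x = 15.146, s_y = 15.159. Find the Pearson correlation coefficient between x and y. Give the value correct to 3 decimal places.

-0.339

r = Cov(x,y) / (s_x · s_y) = -77.928 / (15.146 × 15.159)
  = -77.928 / 229.5982 ≈ -0.339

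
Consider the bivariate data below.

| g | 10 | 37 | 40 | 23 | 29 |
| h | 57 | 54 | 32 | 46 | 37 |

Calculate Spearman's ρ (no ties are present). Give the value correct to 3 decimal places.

-0.700

Rank g: 1, 4, 5, 2, 3
Rank h: 5, 4, 1, 3, 2
d = rank(g) − rank(h): -4, 0, 4, -1, 1; Σd² = 34
ρ = 1 − 6Σd² / [n(n²−1)] = 1 − 6×34 / (5×24) = 1 − 204/120 ≈ -0.700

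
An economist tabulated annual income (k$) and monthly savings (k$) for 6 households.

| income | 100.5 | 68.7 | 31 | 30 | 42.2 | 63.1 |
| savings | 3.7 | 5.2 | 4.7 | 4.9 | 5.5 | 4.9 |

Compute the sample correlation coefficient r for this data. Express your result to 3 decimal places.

-0.634

n = 6, Σx = 335.5, Σy = 28.9, Σx² = 22443.39, Σy² = 141.09, Σxy = 1563.08
nΣxy − ΣxΣy = 9378.48 − 9695.95 = -317.47
nΣx² − (Σx)² = 134660.34 − 112560.25 = 22100.09; nΣy² − (Σy)² = 846.54 − 835.21 = 11.33
r = -317.47 / √(22100.09 × 11.33) = -317.47 / 500.3939 ≈ -0.634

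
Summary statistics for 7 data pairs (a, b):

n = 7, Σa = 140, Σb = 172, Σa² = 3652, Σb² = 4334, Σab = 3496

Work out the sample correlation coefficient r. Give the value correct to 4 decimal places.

0.1849

r = (nΣab − ΣaΣb) / √[(nΣa² − (Σa)²)(nΣb² − (Σb)²)]
Numerator: 7×3496 − 140×172 = 392
Denominator: √[(25564 − 19600)(30338 − 29584)] = √[5964 × 754] = 2120.5792
r = 392 / 2120.5792 ≈ 0.1849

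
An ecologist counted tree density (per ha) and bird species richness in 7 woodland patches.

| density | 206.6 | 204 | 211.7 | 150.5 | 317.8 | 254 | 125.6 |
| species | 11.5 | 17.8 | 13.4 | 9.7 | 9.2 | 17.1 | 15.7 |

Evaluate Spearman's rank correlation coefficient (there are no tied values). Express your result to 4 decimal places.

Rank density: 4, 3, 5, 2, 7, 6, 1
Rank species: 3, 7, 4, 2, 1, 6, 5
d = rank(density) − rank(species): 1, -4, 1, 0, 6, 0, -4; Σd² = 70
ρ = 1 − 6Σd² / [n(n²−1)] = 1 − 6×70 / (7×48) = 1 − 420/336 ≈ -0.2500

-0.2500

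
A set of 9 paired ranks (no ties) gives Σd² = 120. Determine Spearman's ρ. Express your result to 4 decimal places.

ρ = 1 − 6Σd² / [n(n²−1)] = 1 − 6×120 / (9×80)
  = 1 − 720/720 = 1 − 1.00000 ≈ 0.0000

0.0000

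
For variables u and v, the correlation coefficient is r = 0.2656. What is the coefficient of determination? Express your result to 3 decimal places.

r² = (0.2656)² = 0.071

0.071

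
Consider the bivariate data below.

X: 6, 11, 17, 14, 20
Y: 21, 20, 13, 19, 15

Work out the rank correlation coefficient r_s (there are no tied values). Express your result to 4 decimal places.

Rank X: 1, 2, 4, 3, 5
Rank Y: 5, 4, 1, 3, 2
d = rank(X) − rank(Y): -4, -2, 3, 0, 3; Σd² = 38
ρ = 1 − 6Σd² / [n(n²−1)] = 1 − 6×38 / (5×24) = 1 − 228/120 ≈ -0.9000

-0.9000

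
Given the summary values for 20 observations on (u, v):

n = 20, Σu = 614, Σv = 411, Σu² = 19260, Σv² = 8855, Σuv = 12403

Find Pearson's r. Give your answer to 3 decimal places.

r = (nΣuv − ΣuΣv) / √[(nΣu² − (Σu)²)(nΣv² − (Σv)²)]
Numerator: 20×12403 − 614×411 = -4294
Denominator: √[(385200 − 376996)(177100 − 168921)] = √[8204 × 8179] = 8191.4905
r = -4294 / 8191.4905 ≈ -0.524

-0.524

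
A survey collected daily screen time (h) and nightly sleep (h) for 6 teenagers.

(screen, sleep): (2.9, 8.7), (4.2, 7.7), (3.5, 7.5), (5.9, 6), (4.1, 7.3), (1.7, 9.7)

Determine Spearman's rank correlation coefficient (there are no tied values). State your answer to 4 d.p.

Rank screen: 2, 5, 3, 6, 4, 1
Rank sleep: 5, 4, 3, 1, 2, 6
d = rank(screen) − rank(sleep): -3, 1, 0, 5, 2, -5; Σd² = 64
ρ = 1 − 6Σd² / [n(n²−1)] = 1 − 6×64 / (6×35) = 1 − 384/210 ≈ -0.8286

-0.8286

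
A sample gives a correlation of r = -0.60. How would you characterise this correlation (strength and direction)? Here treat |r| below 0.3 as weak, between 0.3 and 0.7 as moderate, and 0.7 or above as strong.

moderate negative

r = -0.60 < 0 so the relationship is negative.
|r| = 0.60, which falls in the moderate range.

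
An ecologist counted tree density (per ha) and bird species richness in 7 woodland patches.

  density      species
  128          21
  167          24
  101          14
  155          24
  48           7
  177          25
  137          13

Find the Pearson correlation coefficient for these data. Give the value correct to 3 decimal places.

n = 7, Σx = 913, Σy = 128, Σx² = 130901, Σy² = 2632, Σxy = 18372
nΣxy − ΣxΣy = 128604 − 116864 = 11740
nΣx² − (Σx)² = 916307 − 833569 = 82738; nΣy² − (Σy)² = 18424 − 16384 = 2040
r = 11740 / √(82738 × 2040) = 11740 / 12991.7482 ≈ 0.904

0.904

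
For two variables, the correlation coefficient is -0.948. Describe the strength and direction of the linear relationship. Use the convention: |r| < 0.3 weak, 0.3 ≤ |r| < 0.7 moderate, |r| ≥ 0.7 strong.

r = -0.948 < 0 so the relationship is negative.
|r| = 0.948, which falls in the strong range.

strong negative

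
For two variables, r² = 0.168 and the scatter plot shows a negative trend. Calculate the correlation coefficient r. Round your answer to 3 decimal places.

-0.410

|r| = √0.168 = 0.410
The association is negative, so r = −0.410.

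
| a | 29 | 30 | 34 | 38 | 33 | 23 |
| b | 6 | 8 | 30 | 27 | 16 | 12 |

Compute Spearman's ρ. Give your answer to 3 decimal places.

Rank a: 2, 3, 5, 6, 4, 1
Rank b: 1, 2, 6, 5, 4, 3
d = rank(a) − rank(b): 1, 1, -1, 1, 0, -2; Σd² = 8
ρ = 1 − 6Σd² / [n(n²−1)] = 1 − 6×8 / (6×35) = 1 − 48/210 ≈ 0.771

0.771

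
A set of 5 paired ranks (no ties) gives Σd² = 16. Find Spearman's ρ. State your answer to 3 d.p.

ρ = 1 − 6Σd² / [n(n²−1)] = 1 − 6×16 / (5×24)
  = 1 − 96/120 = 1 − 0.8000 ≈ 0.200

0.200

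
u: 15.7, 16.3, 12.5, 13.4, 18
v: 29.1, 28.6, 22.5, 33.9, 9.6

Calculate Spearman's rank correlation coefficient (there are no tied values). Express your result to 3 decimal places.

-0.400

Rank u: 3, 4, 1, 2, 5
Rank v: 4, 3, 2, 5, 1
d = rank(u) − rank(v): -1, 1, -1, -3, 4; Σd² = 28
ρ = 1 − 6Σd² / [n(n²−1)] = 1 − 6×28 / (5×24) = 1 − 168/120 ≈ -0.400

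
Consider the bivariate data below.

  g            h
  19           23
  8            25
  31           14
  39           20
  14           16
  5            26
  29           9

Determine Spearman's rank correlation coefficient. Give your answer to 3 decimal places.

-0.679

Rank g: 4, 2, 6, 7, 3, 1, 5
Rank h: 5, 6, 2, 4, 3, 7, 1
d = rank(g) − rank(h): -1, -4, 4, 3, 0, -6, 4; Σd² = 94
ρ = 1 − 6Σd² / [n(n²−1)] = 1 − 6×94 / (7×48) = 1 − 564/336 ≈ -0.679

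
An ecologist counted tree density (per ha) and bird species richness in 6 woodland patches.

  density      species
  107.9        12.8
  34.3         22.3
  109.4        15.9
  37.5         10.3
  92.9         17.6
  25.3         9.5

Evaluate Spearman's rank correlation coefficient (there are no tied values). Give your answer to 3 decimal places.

Rank density: 5, 2, 6, 3, 4, 1
Rank species: 3, 6, 4, 2, 5, 1
d = rank(density) − rank(species): 2, -4, 2, 1, -1, 0; Σd² = 26
ρ = 1 − 6Σd² / [n(n²−1)] = 1 − 6×26 / (6×35) = 1 − 156/210 ≈ 0.257

0.257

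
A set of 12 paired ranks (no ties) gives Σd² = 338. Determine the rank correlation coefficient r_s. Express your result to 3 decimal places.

ρ = 1 − 6Σd² / [n(n²−1)] = 1 − 6×338 / (12×143)
  = 1 − 2028/1716 = 1 − 1.1818 ≈ -0.182

-0.182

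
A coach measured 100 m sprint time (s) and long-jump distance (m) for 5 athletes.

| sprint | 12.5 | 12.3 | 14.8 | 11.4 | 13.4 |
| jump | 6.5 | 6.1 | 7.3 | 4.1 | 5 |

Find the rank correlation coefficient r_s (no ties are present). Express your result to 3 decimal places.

Rank sprint: 3, 2, 5, 1, 4
Rank jump: 4, 3, 5, 1, 2
d = rank(sprint) − rank(jump): -1, -1, 0, 0, 2; Σd² = 6
ρ = 1 − 6Σd² / [n(n²−1)] = 1 − 6×6 / (5×24) = 1 − 36/120 ≈ 0.700

0.700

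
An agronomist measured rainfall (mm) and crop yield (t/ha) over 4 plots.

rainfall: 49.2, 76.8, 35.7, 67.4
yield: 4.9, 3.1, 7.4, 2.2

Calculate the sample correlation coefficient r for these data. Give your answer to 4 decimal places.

-0.9202

n = 4, Σx = 229.1, Σy = 17.6, Σx² = 14136.13, Σy² = 93.22, Σxy = 891.62
nΣxy − ΣxΣy = 3566.48 − 4032.16 = -465.68
nΣx² − (Σx)² = 56544.52 − 52486.81 = 4057.71; nΣy² − (Σy)² = 372.88 − 309.76 = 63.12
r = -465.68 / √(4057.71 × 63.12) = -465.68 / 506.0856 ≈ -0.9202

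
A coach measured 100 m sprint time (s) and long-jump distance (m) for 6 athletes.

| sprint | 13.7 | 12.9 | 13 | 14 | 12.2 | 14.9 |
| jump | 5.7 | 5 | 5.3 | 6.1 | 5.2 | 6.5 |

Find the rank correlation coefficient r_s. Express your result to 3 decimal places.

Rank sprint: 4, 2, 3, 5, 1, 6
Rank jump: 4, 1, 3, 5, 2, 6
d = rank(sprint) − rank(jump): 0, 1, 0, 0, -1, 0; Σd² = 2
ρ = 1 − 6Σd² / [n(n²−1)] = 1 − 6×2 / (6×35) = 1 − 12/210 ≈ 0.943

0.943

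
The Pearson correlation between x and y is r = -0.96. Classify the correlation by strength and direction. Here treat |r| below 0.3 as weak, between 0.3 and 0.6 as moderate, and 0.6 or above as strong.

r = -0.96 < 0 so the relationship is negative.
|r| = 0.96, which falls in the strong range.

strong negative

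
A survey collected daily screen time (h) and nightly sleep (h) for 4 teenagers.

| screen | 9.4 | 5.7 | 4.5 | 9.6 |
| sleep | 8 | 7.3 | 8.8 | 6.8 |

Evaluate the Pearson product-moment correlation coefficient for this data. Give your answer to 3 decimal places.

-0.575

n = 4, Σx = 29.2, Σy = 30.9, Σx² = 233.26, Σy² = 240.97, Σxy = 221.69
nΣxy − ΣxΣy = 886.76 − 902.28 = -15.52
nΣx² − (Σx)² = 933.04 − 852.64 = 80.4; nΣy² − (Σy)² = 963.88 − 954.81 = 9.07
r = -15.52 / √(80.4 × 9.07) = -15.52 / 27.0042 ≈ -0.575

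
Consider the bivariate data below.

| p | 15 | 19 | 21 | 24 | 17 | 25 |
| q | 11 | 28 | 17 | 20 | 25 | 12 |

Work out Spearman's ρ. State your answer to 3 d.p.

-0.029

Rank p: 1, 3, 4, 5, 2, 6
Rank q: 1, 6, 3, 4, 5, 2
d = rank(p) − rank(q): 0, -3, 1, 1, -3, 4; Σd² = 36
ρ = 1 − 6Σd² / [n(n²−1)] = 1 − 6×36 / (6×35) = 1 − 216/210 ≈ -0.029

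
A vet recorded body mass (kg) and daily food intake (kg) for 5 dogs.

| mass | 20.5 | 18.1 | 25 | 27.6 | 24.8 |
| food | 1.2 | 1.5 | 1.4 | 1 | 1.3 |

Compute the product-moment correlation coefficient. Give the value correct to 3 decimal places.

-0.643

n = 5, Σx = 116, Σy = 6.4, Σx² = 2749.66, Σy² = 8.34, Σxy = 146.59
nΣxy − ΣxΣy = 732.95 − 742.4 = -9.45
nΣx² − (Σx)² = 13748.3 − 13456 = 292.3; nΣy² − (Σy)² = 41.7 − 40.96 = 0.74
r = -9.45 / √(292.3 × 0.74) = -9.45 / 14.7072 ≈ -0.643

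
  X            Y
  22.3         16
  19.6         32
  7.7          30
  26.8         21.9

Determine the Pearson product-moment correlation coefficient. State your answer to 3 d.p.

n = 4, ΣX = 76.4, ΣY = 99.9, ΣX² = 1658.98, ΣY² = 2659.61, ΣXY = 1801.92
nΣXY − ΣXΣY = 7207.68 − 7632.36 = -424.68
nΣX² − (ΣX)² = 6635.92 − 5836.96 = 798.96; nΣY² − (ΣY)² = 10638.44 − 9980.01 = 658.43
r = -424.68 / √(798.96 × 658.43) = -424.68 / 725.2994 ≈ -0.586

-0.586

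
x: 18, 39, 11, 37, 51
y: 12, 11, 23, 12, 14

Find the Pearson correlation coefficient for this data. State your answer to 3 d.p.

n = 5, Σx = 156, Σy = 72, Σx² = 5936, Σy² = 1134, Σxy = 2056
nΣxy − ΣxΣy = 10280 − 11232 = -952
nΣx² − (Σx)² = 29680 − 24336 = 5344; nΣy² − (Σy)² = 5670 − 5184 = 486
r = -952 / √(5344 × 486) = -952 / 1611.5781 ≈ -0.591

-0.591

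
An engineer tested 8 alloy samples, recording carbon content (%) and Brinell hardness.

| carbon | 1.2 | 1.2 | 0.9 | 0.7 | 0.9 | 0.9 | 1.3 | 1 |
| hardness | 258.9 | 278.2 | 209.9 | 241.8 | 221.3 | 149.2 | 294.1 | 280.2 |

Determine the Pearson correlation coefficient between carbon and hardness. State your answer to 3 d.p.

0.605

n = 8, Σx = 8.1, Σy = 1933.6, Σx² = 8.49, Σy² = 483190.88, Σxy = 1998.67
nΣxy − ΣxΣy = 15989.36 − 15662.16 = 327.2
nΣx² − (Σx)² = 67.92 − 65.61 = 2.31; nΣy² − (Σy)² = 3865527.04 − 3738808.96 = 126718.08
r = 327.2 / √(2.31 × 126718.08) = 327.2 / 541.0349 ≈ 0.605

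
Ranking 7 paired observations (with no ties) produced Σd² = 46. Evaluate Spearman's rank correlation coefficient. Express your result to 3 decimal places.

ρ = 1 − 6Σd² / [n(n²−1)] = 1 − 6×46 / (7×48)
  = 1 − 276/336 = 1 − 0.8214 ≈ 0.179

0.179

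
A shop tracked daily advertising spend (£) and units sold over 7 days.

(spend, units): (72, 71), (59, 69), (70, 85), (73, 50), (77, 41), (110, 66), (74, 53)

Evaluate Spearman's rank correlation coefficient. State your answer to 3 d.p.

-0.643

Rank spend: 3, 1, 2, 4, 6, 7, 5
Rank units: 6, 5, 7, 2, 1, 4, 3
d = rank(spend) − rank(units): -3, -4, -5, 2, 5, 3, 2; Σd² = 92
ρ = 1 − 6Σd² / [n(n²−1)] = 1 − 6×92 / (7×48) = 1 − 552/336 ≈ -0.643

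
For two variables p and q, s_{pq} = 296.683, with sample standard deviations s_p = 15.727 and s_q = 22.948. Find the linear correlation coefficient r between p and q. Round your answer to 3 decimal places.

0.822

r = Cov(p,q) / (s_p · s_q) = 296.683 / (15.727 × 22.948)
  = 296.683 / 360.9032 ≈ 0.822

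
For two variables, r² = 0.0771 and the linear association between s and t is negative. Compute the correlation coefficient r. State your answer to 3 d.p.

|r| = √0.0771 = 0.278
The association is negative, so r = −0.278.

-0.278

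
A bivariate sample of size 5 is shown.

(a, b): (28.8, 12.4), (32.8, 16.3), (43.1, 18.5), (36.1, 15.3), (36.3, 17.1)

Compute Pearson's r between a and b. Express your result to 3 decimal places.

0.886

n = 5, Σa = 177.1, Σb = 79.6, Σa² = 6383.79, Σb² = 1288.2, Σab = 2862.17
nΣab − ΣaΣb = 14310.85 − 14097.16 = 213.69
nΣa² − (Σa)² = 31918.95 − 31364.41 = 554.54; nΣb² − (Σb)² = 6441 − 6336.16 = 104.84
r = 213.69 / √(554.54 × 104.84) = 213.69 / 241.1182 ≈ 0.886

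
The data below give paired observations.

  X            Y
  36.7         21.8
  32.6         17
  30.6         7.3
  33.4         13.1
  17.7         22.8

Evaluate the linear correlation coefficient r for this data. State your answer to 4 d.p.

n = 5, ΣX = 151, ΣY = 82, ΣX² = 4774.86, ΣY² = 1508.98, ΣXY = 2418.74
nΣXY − ΣXΣY = 12093.7 − 12382 = -288.3
nΣX² − (ΣX)² = 23874.3 − 22801 = 1073.3; nΣY² − (ΣY)² = 7544.9 − 6724 = 820.9
r = -288.3 / √(1073.3 × 820.9) = -288.3 / 938.6543 ≈ -0.3071

-0.3071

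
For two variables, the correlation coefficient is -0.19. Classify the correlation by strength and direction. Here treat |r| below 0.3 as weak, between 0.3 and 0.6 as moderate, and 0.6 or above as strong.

r = -0.19 < 0 so the relationship is negative.
|r| = 0.19, which falls in the weak range.

weak negative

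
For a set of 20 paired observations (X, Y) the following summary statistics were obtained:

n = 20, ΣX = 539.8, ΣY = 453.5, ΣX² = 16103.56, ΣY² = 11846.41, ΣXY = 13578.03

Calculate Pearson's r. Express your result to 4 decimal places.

0.8640

r = (nΣXY − ΣXΣY) / √[(nΣX² − (ΣX)²)(nΣY² − (ΣY)²)]
Numerator: 20×13578.03 − 539.8×453.5 = 26761.3
Denominator: √[(322071.2 − 291384.04)(236928.2 − 205662.25)] = √[30687.16 × 31265.95] = 30975.2032
r = 26761.3 / 30975.2032 ≈ 0.8640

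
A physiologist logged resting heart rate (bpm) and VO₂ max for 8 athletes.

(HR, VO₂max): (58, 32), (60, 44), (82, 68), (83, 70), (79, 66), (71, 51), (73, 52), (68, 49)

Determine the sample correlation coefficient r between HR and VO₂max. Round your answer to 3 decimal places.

n = 8, Σx = 574, Σy = 432, Σx² = 41812, Σy² = 24546, Σxy = 31845
nΣxy − ΣxΣy = 254760 − 247968 = 6792
nΣx² − (Σx)² = 334496 − 329476 = 5020; nΣy² − (Σy)² = 196368 − 186624 = 9744
r = 6792 / √(5020 × 9744) = 6792 / 6993.9174 ≈ 0.971

0.971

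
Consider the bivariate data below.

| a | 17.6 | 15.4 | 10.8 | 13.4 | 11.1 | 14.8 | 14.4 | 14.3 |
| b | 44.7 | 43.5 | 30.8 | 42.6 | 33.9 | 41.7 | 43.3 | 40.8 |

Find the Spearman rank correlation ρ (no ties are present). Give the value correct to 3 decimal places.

0.881

Rank a: 8, 7, 1, 3, 2, 6, 5, 4
Rank b: 8, 7, 1, 5, 2, 4, 6, 3
d = rank(a) − rank(b): 0, 0, 0, -2, 0, 2, -1, 1; Σd² = 10
ρ = 1 − 6Σd² / [n(n²−1)] = 1 − 6×10 / (8×63) = 1 − 60/504 ≈ 0.881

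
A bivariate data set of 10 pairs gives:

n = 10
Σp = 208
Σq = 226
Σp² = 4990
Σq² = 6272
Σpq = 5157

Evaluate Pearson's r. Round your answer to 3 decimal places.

0.519

r = (nΣpq − ΣpΣq) / √[(nΣp² − (Σp)²)(nΣq² − (Σq)²)]
Numerator: 10×5157 − 208×226 = 4562
Denominator: √[(49900 − 43264)(62720 − 51076)] = √[6636 × 11644] = 8790.3119
r = 4562 / 8790.3119 ≈ 0.519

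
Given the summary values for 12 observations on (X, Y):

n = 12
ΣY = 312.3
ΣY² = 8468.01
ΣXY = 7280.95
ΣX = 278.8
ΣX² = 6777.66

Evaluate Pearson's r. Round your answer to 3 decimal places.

r = (nΣXY − ΣXΣY) / √[(nΣX² − (ΣX)²)(nΣY² − (ΣY)²)]
Numerator: 12×7280.95 − 278.8×312.3 = 302.16
Denominator: √[(81331.92 − 77729.44)(101616.12 − 97531.29)] = √[3602.48 × 4084.83] = 3836.0811
r = 302.16 / 3836.0811 ≈ 0.079

0.079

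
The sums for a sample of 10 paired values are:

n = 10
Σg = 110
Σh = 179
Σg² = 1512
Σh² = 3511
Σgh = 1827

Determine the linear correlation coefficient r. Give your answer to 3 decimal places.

-0.466

r = (nΣgh − ΣgΣh) / √[(nΣg² − (Σg)²)(nΣh² − (Σh)²)]
Numerator: 10×1827 − 110×179 = -1420
Denominator: √[(15120 − 12100)(35110 − 32041)] = √[3020 × 3069] = 3044.4014
r = -1420 / 3044.4014 ≈ -0.466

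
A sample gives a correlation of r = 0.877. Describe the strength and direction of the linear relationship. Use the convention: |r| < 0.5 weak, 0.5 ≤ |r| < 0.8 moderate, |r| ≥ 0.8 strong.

r = 0.877 > 0 so the relationship is positive.
|r| = 0.877, which falls in the strong range.

strong positive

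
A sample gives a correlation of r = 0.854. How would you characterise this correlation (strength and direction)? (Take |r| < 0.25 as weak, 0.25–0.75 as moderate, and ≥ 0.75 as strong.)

r = 0.854 > 0 so the relationship is positive.
|r| = 0.854, which falls in the strong range.

strong positive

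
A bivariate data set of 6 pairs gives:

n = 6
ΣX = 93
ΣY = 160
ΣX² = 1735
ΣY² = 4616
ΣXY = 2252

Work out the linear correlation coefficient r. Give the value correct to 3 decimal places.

r = (nΣXY − ΣXΣY) / √[(nΣX² − (ΣX)²)(nΣY² − (ΣY)²)]
Numerator: 6×2252 − 93×160 = -1368
Denominator: √[(10410 − 8649)(27696 − 25600)] = √[1761 × 2096] = 1921.2121
r = -1368 / 1921.2121 ≈ -0.712

-0.712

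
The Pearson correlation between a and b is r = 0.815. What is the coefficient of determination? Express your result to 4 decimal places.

r² = (0.815)² = 0.6642

0.6642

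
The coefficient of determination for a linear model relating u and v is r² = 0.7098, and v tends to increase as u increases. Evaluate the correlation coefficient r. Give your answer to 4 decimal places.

0.8425

|r| = √0.7098 = 0.8425
The association is positive, so r = 0.8425.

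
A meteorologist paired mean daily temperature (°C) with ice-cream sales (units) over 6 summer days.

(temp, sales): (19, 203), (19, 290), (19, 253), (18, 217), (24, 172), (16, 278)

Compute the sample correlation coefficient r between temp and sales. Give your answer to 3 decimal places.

-0.705

n = 6, Σx = 115, Σy = 1413, Σx² = 2239, Σy² = 343275, Σxy = 26656
nΣxy − ΣxΣy = 159936 − 162495 = -2559
nΣx² − (Σx)² = 13434 − 13225 = 209; nΣy² − (Σy)² = 2059650 − 1996569 = 63081
r = -2559 / √(209 × 63081) = -2559 / 3630.9681 ≈ -0.705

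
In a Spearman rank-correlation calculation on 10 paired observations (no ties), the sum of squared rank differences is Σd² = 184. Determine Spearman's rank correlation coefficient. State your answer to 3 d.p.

ρ = 1 − 6Σd² / [n(n²−1)] = 1 − 6×184 / (10×99)
  = 1 − 1104/990 = 1 − 1.1152 ≈ -0.115

-0.115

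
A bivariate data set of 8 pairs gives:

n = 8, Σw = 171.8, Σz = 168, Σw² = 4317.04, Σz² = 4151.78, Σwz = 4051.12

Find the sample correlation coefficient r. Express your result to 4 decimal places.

r = (nΣwz − ΣwΣz) / √[(nΣw² − (Σw)²)(nΣz² − (Σz)²)]
Numerator: 8×4051.12 − 171.8×168 = 3546.56
Denominator: √[(34536.32 − 29515.24)(33214.24 − 28224)] = √[5021.08 × 4990.24] = 5005.6362
r = 3546.56 / 5005.6362 ≈ 0.7085

0.7085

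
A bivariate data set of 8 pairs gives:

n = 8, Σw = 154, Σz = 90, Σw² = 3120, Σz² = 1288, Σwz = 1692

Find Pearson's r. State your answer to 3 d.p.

r = (nΣwz − ΣwΣz) / √[(nΣw² − (Σw)²)(nΣz² − (Σz)²)]
Numerator: 8×1692 − 154×90 = -324
Denominator: √[(24960 − 23716)(10304 − 8100)] = √[1244 × 2204] = 1655.8309
r = -324 / 1655.8309 ≈ -0.196

-0.196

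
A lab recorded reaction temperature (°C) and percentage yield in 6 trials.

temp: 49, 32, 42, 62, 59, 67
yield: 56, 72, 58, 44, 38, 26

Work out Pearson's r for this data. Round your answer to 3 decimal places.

-0.961

n = 6, Σx = 311, Σy = 294, Σx² = 17003, Σy² = 15740, Σxy = 14196
nΣxy − ΣxΣy = 85176 − 91434 = -6258
nΣx² − (Σx)² = 102018 − 96721 = 5297; nΣy² − (Σy)² = 94440 − 86436 = 8004
r = -6258 / √(5297 × 8004) = -6258 / 6511.3123 ≈ -0.961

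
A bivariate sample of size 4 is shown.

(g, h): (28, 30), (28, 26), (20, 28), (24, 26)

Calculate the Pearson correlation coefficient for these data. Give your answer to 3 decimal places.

0.091

n = 4, Σg = 100, Σh = 110, Σg² = 2544, Σh² = 3036, Σgh = 2752
nΣgh − ΣgΣh = 11008 − 11000 = 8
nΣg² − (Σg)² = 10176 − 10000 = 176; nΣh² − (Σh)² = 12144 − 12100 = 44
r = 8 / √(176 × 44) = 8 / 88.0000 ≈ 0.091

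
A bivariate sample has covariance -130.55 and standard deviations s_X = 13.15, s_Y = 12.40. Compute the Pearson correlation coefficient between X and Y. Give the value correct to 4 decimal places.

-0.8006

r = Cov(X,Y) / (s_X · s_Y) = -130.55 / (13.15 × 12.40)
  = -130.55 / 163.0600 ≈ -0.8006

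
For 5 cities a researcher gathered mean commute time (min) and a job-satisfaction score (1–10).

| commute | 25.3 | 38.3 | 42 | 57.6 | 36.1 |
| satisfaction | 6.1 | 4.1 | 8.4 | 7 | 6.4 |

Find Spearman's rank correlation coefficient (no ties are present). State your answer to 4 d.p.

Rank commute: 1, 3, 4, 5, 2
Rank satisfaction: 2, 1, 5, 4, 3
d = rank(commute) − rank(satisfaction): -1, 2, -1, 1, -1; Σd² = 8
ρ = 1 − 6Σd² / [n(n²−1)] = 1 − 6×8 / (5×24) = 1 − 48/120 ≈ 0.6000

0.6000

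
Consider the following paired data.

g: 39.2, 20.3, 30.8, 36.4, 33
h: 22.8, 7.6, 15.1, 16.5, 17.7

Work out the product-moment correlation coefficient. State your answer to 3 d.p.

0.955

n = 5, Σg = 159.7, Σh = 79.7, Σg² = 5311.33, Σh² = 1391.15, Σgh = 2697.82
nΣgh − ΣgΣh = 13489.1 − 12728.09 = 761.01
nΣg² − (Σg)² = 26556.65 − 25504.09 = 1052.56; nΣh² − (Σh)² = 6955.75 − 6352.09 = 603.66
r = 761.01 / √(1052.56 × 603.66) = 761.01 / 797.1125 ≈ 0.955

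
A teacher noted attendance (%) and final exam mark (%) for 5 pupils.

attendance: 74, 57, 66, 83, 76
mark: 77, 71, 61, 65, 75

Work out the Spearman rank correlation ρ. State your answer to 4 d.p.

Rank attendance: 3, 1, 2, 5, 4
Rank mark: 5, 3, 1, 2, 4
d = rank(attendance) − rank(mark): -2, -2, 1, 3, 0; Σd² = 18
ρ = 1 − 6Σd² / [n(n²−1)] = 1 − 6×18 / (5×24) = 1 − 108/120 ≈ 0.1000

0.1000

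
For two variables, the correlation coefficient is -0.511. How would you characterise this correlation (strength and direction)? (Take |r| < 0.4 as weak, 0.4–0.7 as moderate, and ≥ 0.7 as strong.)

moderate negative

r = -0.511 < 0 so the relationship is negative.
|r| = 0.511, which falls in the moderate range.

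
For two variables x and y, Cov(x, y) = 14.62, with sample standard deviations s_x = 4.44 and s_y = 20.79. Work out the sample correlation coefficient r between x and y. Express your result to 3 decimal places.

r = Cov(x,y) / (s_x · s_y) = 14.62 / (4.44 × 20.79)
  = 14.62 / 92.3076 ≈ 0.158

0.158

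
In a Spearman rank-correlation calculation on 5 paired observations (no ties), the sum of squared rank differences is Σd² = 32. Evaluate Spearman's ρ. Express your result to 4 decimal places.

-0.6000

ρ = 1 − 6Σd² / [n(n²−1)] = 1 − 6×32 / (5×24)
  = 1 − 192/120 = 1 − 1.60000 ≈ -0.6000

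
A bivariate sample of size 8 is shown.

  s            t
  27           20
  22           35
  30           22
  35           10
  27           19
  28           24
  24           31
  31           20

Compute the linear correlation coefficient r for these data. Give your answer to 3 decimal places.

-0.910

n = 8, Σs = 224, Σt = 181, Σs² = 6388, Σt² = 4507, Σst = 4869
nΣst − ΣsΣt = 38952 − 40544 = -1592
nΣs² − (Σs)² = 51104 − 50176 = 928; nΣt² − (Σt)² = 36056 − 32761 = 3295
r = -1592 / √(928 × 3295) = -1592 / 1748.6452 ≈ -0.910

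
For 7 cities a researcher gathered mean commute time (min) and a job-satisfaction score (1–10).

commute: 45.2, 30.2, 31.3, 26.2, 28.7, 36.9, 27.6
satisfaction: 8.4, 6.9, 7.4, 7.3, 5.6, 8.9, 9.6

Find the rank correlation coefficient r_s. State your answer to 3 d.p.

Rank commute: 7, 4, 5, 1, 3, 6, 2
Rank satisfaction: 5, 2, 4, 3, 1, 6, 7
d = rank(commute) − rank(satisfaction): 2, 2, 1, -2, 2, 0, -5; Σd² = 42
ρ = 1 − 6Σd² / [n(n²−1)] = 1 − 6×42 / (7×48) = 1 − 252/336 ≈ 0.250

0.250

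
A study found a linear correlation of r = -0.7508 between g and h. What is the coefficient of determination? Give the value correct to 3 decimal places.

0.564

r² = (-0.7508)² = 0.564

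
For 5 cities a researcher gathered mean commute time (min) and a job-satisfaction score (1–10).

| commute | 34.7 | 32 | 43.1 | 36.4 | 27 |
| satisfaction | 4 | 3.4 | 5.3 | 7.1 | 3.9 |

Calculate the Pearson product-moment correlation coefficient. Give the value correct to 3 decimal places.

0.532

n = 5, Σx = 173.2, Σy = 23.7, Σx² = 6139.66, Σy² = 121.27, Σxy = 839.77
nΣxy − ΣxΣy = 4198.85 − 4104.84 = 94.01
nΣx² − (Σx)² = 30698.3 − 29998.24 = 700.06; nΣy² − (Σy)² = 606.35 − 561.69 = 44.66
r = 94.01 / √(700.06 × 44.66) = 94.01 / 176.8182 ≈ 0.532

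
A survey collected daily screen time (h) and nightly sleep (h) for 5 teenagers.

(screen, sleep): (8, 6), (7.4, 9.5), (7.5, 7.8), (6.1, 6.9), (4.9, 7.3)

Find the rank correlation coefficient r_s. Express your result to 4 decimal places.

-0.2000

Rank screen: 5, 3, 4, 2, 1
Rank sleep: 1, 5, 4, 2, 3
d = rank(screen) − rank(sleep): 4, -2, 0, 0, -2; Σd² = 24
ρ = 1 − 6Σd² / [n(n²−1)] = 1 − 6×24 / (5×24) = 1 − 144/120 ≈ -0.2000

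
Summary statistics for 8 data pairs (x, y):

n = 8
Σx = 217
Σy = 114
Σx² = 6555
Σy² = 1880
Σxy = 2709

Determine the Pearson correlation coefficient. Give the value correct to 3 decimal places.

r = (nΣxy − ΣxΣy) / √[(nΣx² − (Σx)²)(nΣy² − (Σy)²)]
Numerator: 8×2709 − 217×114 = -3066
Denominator: √[(52440 − 47089)(15040 − 12996)] = √[5351 × 2044] = 3307.1807
r = -3066 / 3307.1807 ≈ -0.927

-0.927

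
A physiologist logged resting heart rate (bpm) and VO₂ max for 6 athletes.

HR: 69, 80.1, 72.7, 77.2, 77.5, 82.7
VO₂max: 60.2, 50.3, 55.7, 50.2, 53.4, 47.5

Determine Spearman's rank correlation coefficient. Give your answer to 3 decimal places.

-0.829

Rank HR: 1, 5, 2, 3, 4, 6
Rank VO₂max: 6, 3, 5, 2, 4, 1
d = rank(HR) − rank(VO₂max): -5, 2, -3, 1, 0, 5; Σd² = 64
ρ = 1 − 6Σd² / [n(n²−1)] = 1 − 6×64 / (6×35) = 1 − 384/210 ≈ -0.829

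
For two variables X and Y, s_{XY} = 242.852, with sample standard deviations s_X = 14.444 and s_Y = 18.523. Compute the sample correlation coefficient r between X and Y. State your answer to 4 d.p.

r = Cov(X,Y) / (s_X · s_Y) = 242.852 / (14.444 × 18.523)
  = 242.852 / 267.5462 ≈ 0.9077

0.9077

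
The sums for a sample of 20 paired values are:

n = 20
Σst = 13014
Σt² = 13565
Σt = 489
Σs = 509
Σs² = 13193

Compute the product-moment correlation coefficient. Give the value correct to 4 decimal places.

0.9176

r = (nΣst − ΣsΣt) / √[(nΣs² − (Σs)²)(nΣt² − (Σt)²)]
Numerator: 20×13014 − 509×489 = 11379
Denominator: √[(263860 − 259081)(271300 − 239121)] = √[4779 × 32179] = 12400.9452
r = 11379 / 12400.9452 ≈ 0.9176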